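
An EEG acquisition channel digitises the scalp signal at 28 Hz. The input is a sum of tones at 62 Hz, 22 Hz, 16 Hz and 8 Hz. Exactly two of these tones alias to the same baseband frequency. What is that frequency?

6 Hz

fs/2 = 14 Hz.
62 Hz mod fs = 6 Hz.
6 Hz ≤ fs/2 = 14 Hz, appears at 6 Hz.
22 Hz > fs/2 = 14 Hz, folds to fs − 22 Hz = 6 Hz.
16 Hz > fs/2 = 14 Hz, folds to fs − 16 Hz = 12 Hz.
8 Hz ≤ fs/2 = 14 Hz, passes unchanged.
22 Hz and 62 Hz both map to 6 Hz.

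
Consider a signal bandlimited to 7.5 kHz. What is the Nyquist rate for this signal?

Nyquist rate = 2 × 7.5 kHz = 15 kHz.

15 kHz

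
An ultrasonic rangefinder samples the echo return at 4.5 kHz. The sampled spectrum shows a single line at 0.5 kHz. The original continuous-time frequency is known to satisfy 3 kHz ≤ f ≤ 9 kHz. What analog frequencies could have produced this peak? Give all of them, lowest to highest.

4 kHz, 5 kHz, 8.5 kHz

Frequencies that alias to 0.5 kHz are k·fs ± 0.5 kHz for integer k ≥ 0.
k=0: 0.5 kHz.
k=1: 4 kHz, 5 kHz.
k=2: 8.5 kHz, 9.5 kHz.
k=3: 13 kHz, 14 kHz.
Within [3 kHz, 9 kHz]: 4 kHz, 5 kHz, 8.5 kHz.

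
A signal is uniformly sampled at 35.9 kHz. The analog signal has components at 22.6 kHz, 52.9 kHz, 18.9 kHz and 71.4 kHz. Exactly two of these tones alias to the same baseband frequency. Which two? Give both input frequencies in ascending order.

fs/2 = 17.95 kHz.
22.6 kHz > fs/2 = 17.95 kHz, folds to fs − 22.6 kHz = 13.3 kHz.
52.9 kHz mod fs = 17 kHz.
17 kHz ≤ fs/2 = 17.95 kHz, appears at 17 kHz.
18.9 kHz > fs/2 = 17.95 kHz, folds to fs − 18.9 kHz = 17 kHz.
71.4 kHz mod fs = 35.5 kHz.
35.5 kHz > fs/2 = 17.95 kHz, folds to fs − 35.5 kHz = 0.4 kHz.
18.9 kHz and 52.9 kHz both map to 17 kHz.

18.9 kHz, 52.9 kHz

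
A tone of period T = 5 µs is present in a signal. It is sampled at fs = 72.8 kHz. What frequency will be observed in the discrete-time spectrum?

T = 5 µs → f = 1/T = 200 kHz.
200 kHz mod fs = 54.4 kHz.
54.4 kHz > fs/2 = 36.4 kHz, folds to fs − 54.4 kHz = 18.4 kHz.

18.4 kHz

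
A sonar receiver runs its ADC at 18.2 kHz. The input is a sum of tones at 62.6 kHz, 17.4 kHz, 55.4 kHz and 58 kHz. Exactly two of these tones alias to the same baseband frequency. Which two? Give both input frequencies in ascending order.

fs/2 = 9.1 kHz.
62.6 kHz mod fs = 8 kHz.
8 kHz ≤ fs/2 = 9.1 kHz, appears at 8 kHz.
17.4 kHz > fs/2 = 9.1 kHz, folds to fs − 17.4 kHz = 0.8 kHz.
55.4 kHz mod fs = 0.8 kHz.
0.8 kHz ≤ fs/2 = 9.1 kHz, appears at 0.8 kHz.
58 kHz mod fs = 3.4 kHz.
3.4 kHz ≤ fs/2 = 9.1 kHz, appears at 3.4 kHz.
17.4 kHz and 55.4 kHz both map to 0.8 kHz.

17.4 kHz, 55.4 kHz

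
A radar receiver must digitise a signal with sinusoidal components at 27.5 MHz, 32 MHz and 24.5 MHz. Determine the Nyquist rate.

Highest-frequency component: 32 MHz.
Nyquist rate = 2 × 32 MHz = 64 MHz.

64 MHz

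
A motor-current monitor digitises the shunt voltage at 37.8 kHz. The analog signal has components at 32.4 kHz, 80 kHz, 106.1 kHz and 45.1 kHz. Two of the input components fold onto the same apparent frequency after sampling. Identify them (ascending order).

fs/2 = 18.9 kHz.
32.4 kHz > fs/2 = 18.9 kHz, folds to fs − 32.4 kHz = 5.4 kHz.
80 kHz mod fs = 4.4 kHz.
4.4 kHz ≤ fs/2 = 18.9 kHz, appears at 4.4 kHz.
106.1 kHz mod fs = 30.5 kHz.
30.5 kHz > fs/2 = 18.9 kHz, folds to fs − 30.5 kHz = 7.3 kHz.
45.1 kHz mod fs = 7.3 kHz.
7.3 kHz ≤ fs/2 = 18.9 kHz, appears at 7.3 kHz.
45.1 kHz and 106.1 kHz both map to 7.3 kHz.

45.1 kHz, 106.1 kHz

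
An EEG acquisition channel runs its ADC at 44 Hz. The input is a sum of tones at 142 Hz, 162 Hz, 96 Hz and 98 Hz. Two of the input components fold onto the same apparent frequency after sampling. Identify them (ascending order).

fs/2 = 22 Hz.
142 Hz mod fs = 10 Hz.
10 Hz ≤ fs/2 = 22 Hz, appears at 10 Hz.
162 Hz mod fs = 30 Hz.
30 Hz > fs/2 = 22 Hz, folds to fs − 30 Hz = 14 Hz.
96 Hz mod fs = 8 Hz.
8 Hz ≤ fs/2 = 22 Hz, appears at 8 Hz.
98 Hz mod fs = 10 Hz.
10 Hz ≤ fs/2 = 22 Hz, appears at 10 Hz.
98 Hz and 142 Hz both map to 10 Hz.

98 Hz, 142 Hz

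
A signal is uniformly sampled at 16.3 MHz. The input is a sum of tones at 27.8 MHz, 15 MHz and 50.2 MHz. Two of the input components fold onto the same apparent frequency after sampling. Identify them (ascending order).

15 MHz, 50.2 MHz

fs/2 = 8.15 MHz.
27.8 MHz mod fs = 11.5 MHz.
11.5 MHz > fs/2 = 8.15 MHz, folds to fs − 11.5 MHz = 4.8 MHz.
15 MHz > fs/2 = 8.15 MHz, folds to fs − 15 MHz = 1.3 MHz.
50.2 MHz mod fs = 1.3 MHz.
1.3 MHz ≤ fs/2 = 8.15 MHz, appears at 1.3 MHz.
15 MHz and 50.2 MHz both map to 1.3 MHz.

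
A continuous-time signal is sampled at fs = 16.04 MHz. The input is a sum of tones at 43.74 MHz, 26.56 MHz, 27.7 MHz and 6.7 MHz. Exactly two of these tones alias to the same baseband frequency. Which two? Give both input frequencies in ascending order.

27.7 MHz, 43.74 MHz

fs/2 = 8.02 MHz.
43.74 MHz mod fs = 11.66 MHz.
11.66 MHz > fs/2 = 8.02 MHz, folds to fs − 11.66 MHz = 4.38 MHz.
26.56 MHz mod fs = 10.52 MHz.
10.52 MHz > fs/2 = 8.02 MHz, folds to fs − 10.52 MHz = 5.52 MHz.
27.7 MHz mod fs = 11.66 MHz.
11.66 MHz > fs/2 = 8.02 MHz, folds to fs − 11.66 MHz = 4.38 MHz.
6.7 MHz ≤ fs/2 = 8.02 MHz, passes unchanged.
27.7 MHz and 43.74 MHz both map to 4.38 MHz.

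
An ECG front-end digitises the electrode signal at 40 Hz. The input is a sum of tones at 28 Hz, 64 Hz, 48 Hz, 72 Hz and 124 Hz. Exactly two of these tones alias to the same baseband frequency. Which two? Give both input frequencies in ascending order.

48 Hz, 72 Hz

fs/2 = 20 Hz.
28 Hz > fs/2 = 20 Hz, folds to fs − 28 Hz = 12 Hz.
64 Hz mod fs = 24 Hz.
24 Hz > fs/2 = 20 Hz, folds to fs − 24 Hz = 16 Hz.
48 Hz mod fs = 8 Hz.
8 Hz ≤ fs/2 = 20 Hz, appears at 8 Hz.
72 Hz mod fs = 32 Hz.
32 Hz > fs/2 = 20 Hz, folds to fs − 32 Hz = 8 Hz.
124 Hz mod fs = 4 Hz.
4 Hz ≤ fs/2 = 20 Hz, appears at 4 Hz.
48 Hz and 72 Hz both map to 8 Hz.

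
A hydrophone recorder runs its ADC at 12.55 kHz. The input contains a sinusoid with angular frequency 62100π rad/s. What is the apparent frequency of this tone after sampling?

ω = 62100π rad/s → f = ω/(2π) = 31050 Hz = 31.05 kHz.
31.05 kHz mod fs = 5.95 kHz.
5.95 kHz ≤ fs/2 = 6.275 kHz, appears at 5.95 kHz.

5.95 kHz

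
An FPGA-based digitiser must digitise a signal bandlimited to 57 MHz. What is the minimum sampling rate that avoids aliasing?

114 MHz

Nyquist rate = 2 × 57 MHz = 114 MHz.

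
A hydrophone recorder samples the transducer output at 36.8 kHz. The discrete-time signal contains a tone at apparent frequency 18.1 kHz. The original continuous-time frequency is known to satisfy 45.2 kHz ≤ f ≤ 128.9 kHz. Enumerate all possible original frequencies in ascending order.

54.9 kHz, 55.5 kHz, 91.7 kHz, 92.3 kHz, 128.5 kHz

Frequencies that alias to 18.1 kHz are k·fs ± 18.1 kHz for integer k ≥ 0.
k=0: 18.1 kHz.
k=1: 18.7 kHz, 54.9 kHz.
k=2: 55.5 kHz, 91.7 kHz.
k=3: 92.3 kHz, 128.5 kHz.
k=4: 129.1 kHz, 165.3 kHz.
Within [45.2 kHz, 128.9 kHz]: 54.9 kHz, 55.5 kHz, 91.7 kHz, 92.3 kHz, 128.5 kHz.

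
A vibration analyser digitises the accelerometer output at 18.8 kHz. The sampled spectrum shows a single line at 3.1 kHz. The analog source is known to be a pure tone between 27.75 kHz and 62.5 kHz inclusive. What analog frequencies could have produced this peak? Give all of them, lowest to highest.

34.5 kHz, 40.7 kHz, 53.3 kHz, 59.5 kHz

Frequencies that alias to 3.1 kHz are k·fs ± 3.1 kHz for integer k ≥ 0.
k=0: 3.1 kHz.
k=1: 15.7 kHz, 21.9 kHz.
k=2: 34.5 kHz, 40.7 kHz.
k=3: 53.3 kHz, 59.5 kHz.
k=4: 72.1 kHz, 78.3 kHz.
Within [27.75 kHz, 62.5 kHz]: 34.5 kHz, 40.7 kHz, 53.3 kHz, 59.5 kHz.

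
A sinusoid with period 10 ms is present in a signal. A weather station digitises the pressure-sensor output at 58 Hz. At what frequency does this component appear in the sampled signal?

T = 10 ms → f = 1/T = 100 Hz.
100 Hz mod fs = 42 Hz.
42 Hz > fs/2 = 29 Hz, folds to fs − 42 Hz = 16 Hz.

16 Hz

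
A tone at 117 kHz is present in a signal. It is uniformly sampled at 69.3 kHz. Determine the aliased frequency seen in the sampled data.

21.6 kHz

117 kHz mod fs = 47.7 kHz.
47.7 kHz > fs/2 = 34.65 kHz, folds to fs − 47.7 kHz = 21.6 kHz.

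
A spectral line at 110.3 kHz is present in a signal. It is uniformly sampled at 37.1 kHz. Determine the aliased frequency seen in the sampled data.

1 kHz

110.3 kHz mod fs = 36.1 kHz.
36.1 kHz > fs/2 = 18.55 kHz, folds to fs − 36.1 kHz = 1 kHz.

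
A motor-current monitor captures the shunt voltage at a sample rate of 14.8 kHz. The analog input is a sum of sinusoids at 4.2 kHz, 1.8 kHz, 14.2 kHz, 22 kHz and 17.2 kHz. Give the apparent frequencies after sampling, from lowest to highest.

fs/2 = 7.4 kHz.
4.2 kHz ≤ fs/2 = 7.4 kHz, passes unchanged.
1.8 kHz ≤ fs/2 = 7.4 kHz, passes unchanged.
14.2 kHz > fs/2 = 7.4 kHz, folds to fs − 14.2 kHz = 0.6 kHz.
22 kHz mod fs = 7.2 kHz.
7.2 kHz ≤ fs/2 = 7.4 kHz, appears at 7.2 kHz.
17.2 kHz mod fs = 2.4 kHz.
2.4 kHz ≤ fs/2 = 7.4 kHz, appears at 2.4 kHz.
Distinct values: {0.6 kHz, 1.8 kHz, 2.4 kHz, 4.2 kHz, 7.2 kHz}.

0.6 kHz, 1.8 kHz, 2.4 kHz, 4.2 kHz, 7.2 kHz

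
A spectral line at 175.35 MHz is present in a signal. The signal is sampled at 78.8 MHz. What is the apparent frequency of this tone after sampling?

175.35 MHz mod fs = 17.75 MHz.
17.75 MHz ≤ fs/2 = 39.4 MHz, appears at 17.75 MHz.

17.75 MHz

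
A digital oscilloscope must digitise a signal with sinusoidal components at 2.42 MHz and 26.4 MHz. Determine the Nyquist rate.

52.8 MHz

Highest-frequency component: 26.4 MHz.
Nyquist rate = 2 × 26.4 MHz = 52.8 MHz.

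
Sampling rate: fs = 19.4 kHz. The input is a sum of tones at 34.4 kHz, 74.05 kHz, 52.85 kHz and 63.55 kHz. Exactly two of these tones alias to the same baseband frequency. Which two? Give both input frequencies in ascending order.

52.85 kHz, 63.55 kHz

fs/2 = 9.7 kHz.
34.4 kHz mod fs = 15 kHz.
15 kHz > fs/2 = 9.7 kHz, folds to fs − 15 kHz = 4.4 kHz.
74.05 kHz mod fs = 15.85 kHz.
15.85 kHz > fs/2 = 9.7 kHz, folds to fs − 15.85 kHz = 3.55 kHz.
52.85 kHz mod fs = 14.05 kHz.
14.05 kHz > fs/2 = 9.7 kHz, folds to fs − 14.05 kHz = 5.35 kHz.
63.55 kHz mod fs = 5.35 kHz.
5.35 kHz ≤ fs/2 = 9.7 kHz, appears at 5.35 kHz.
52.85 kHz and 63.55 kHz both map to 5.35 kHz.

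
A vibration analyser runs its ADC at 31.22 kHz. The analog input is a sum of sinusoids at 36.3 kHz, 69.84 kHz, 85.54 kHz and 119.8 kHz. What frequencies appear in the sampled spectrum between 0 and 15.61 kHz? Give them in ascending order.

fs/2 = 15.61 kHz.
36.3 kHz mod fs = 5.08 kHz.
5.08 kHz ≤ fs/2 = 15.61 kHz, appears at 5.08 kHz.
69.84 kHz mod fs = 7.4 kHz.
7.4 kHz ≤ fs/2 = 15.61 kHz, appears at 7.4 kHz.
85.54 kHz mod fs = 23.1 kHz.
23.1 kHz > fs/2 = 15.61 kHz, folds to fs − 23.1 kHz = 8.12 kHz.
119.8 kHz mod fs = 26.14 kHz.
26.14 kHz > fs/2 = 15.61 kHz, folds to fs − 26.14 kHz = 5.08 kHz.
Distinct values: {5.08 kHz, 7.4 kHz, 8.12 kHz}.

5.08 kHz, 7.4 kHz, 8.12 kHz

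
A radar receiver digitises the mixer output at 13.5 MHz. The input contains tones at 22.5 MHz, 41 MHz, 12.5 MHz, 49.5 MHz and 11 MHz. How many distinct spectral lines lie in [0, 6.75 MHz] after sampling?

fs/2 = 6.75 MHz.
22.5 MHz mod fs = 9 MHz.
9 MHz > fs/2 = 6.75 MHz, folds to fs − 9 MHz = 4.5 MHz.
41 MHz mod fs = 0.5 MHz.
0.5 MHz ≤ fs/2 = 6.75 MHz, appears at 0.5 MHz.
12.5 MHz > fs/2 = 6.75 MHz, folds to fs − 12.5 MHz = 1 MHz.
49.5 MHz mod fs = 9 MHz.
9 MHz > fs/2 = 6.75 MHz, folds to fs − 9 MHz = 4.5 MHz.
11 MHz > fs/2 = 6.75 MHz, folds to fs − 11 MHz = 2.5 MHz.
Distinct values: {0.5 MHz, 1 MHz, 2.5 MHz, 4.5 MHz} → 4.

4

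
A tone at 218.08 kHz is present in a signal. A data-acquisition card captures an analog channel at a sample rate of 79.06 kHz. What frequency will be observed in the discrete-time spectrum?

19.1 kHz

218.08 kHz mod fs = 59.96 kHz.
59.96 kHz > fs/2 = 39.53 kHz, folds to fs − 59.96 kHz = 19.1 kHz.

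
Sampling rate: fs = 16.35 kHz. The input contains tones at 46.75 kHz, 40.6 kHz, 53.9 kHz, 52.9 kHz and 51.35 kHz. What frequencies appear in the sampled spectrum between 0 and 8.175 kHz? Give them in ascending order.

fs/2 = 8.175 kHz.
46.75 kHz mod fs = 14.05 kHz.
14.05 kHz > fs/2 = 8.175 kHz, folds to fs − 14.05 kHz = 2.3 kHz.
40.6 kHz mod fs = 7.9 kHz.
7.9 kHz ≤ fs/2 = 8.175 kHz, appears at 7.9 kHz.
53.9 kHz mod fs = 4.85 kHz.
4.85 kHz ≤ fs/2 = 8.175 kHz, appears at 4.85 kHz.
52.9 kHz mod fs = 3.85 kHz.
3.85 kHz ≤ fs/2 = 8.175 kHz, appears at 3.85 kHz.
51.35 kHz mod fs = 2.3 kHz.
2.3 kHz ≤ fs/2 = 8.175 kHz, appears at 2.3 kHz.
Distinct values: {2.3 kHz, 3.85 kHz, 4.85 kHz, 7.9 kHz}.

2.3 kHz, 3.85 kHz, 4.85 kHz, 7.9 kHz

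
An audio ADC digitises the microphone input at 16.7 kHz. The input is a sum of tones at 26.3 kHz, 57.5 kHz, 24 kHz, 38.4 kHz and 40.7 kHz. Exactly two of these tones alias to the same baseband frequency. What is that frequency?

fs/2 = 8.35 kHz.
26.3 kHz mod fs = 9.6 kHz.
9.6 kHz > fs/2 = 8.35 kHz, folds to fs − 9.6 kHz = 7.1 kHz.
57.5 kHz mod fs = 7.4 kHz.
7.4 kHz ≤ fs/2 = 8.35 kHz, appears at 7.4 kHz.
24 kHz mod fs = 7.3 kHz.
7.3 kHz ≤ fs/2 = 8.35 kHz, appears at 7.3 kHz.
38.4 kHz mod fs = 5 kHz.
5 kHz ≤ fs/2 = 8.35 kHz, appears at 5 kHz.
40.7 kHz mod fs = 7.3 kHz.
7.3 kHz ≤ fs/2 = 8.35 kHz, appears at 7.3 kHz.
24 kHz and 40.7 kHz both map to 7.3 kHz.

7.3 kHz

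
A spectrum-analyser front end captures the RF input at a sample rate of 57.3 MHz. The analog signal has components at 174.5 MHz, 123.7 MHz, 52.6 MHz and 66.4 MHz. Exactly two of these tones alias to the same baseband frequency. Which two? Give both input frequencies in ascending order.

fs/2 = 28.65 MHz.
174.5 MHz mod fs = 2.6 MHz.
2.6 MHz ≤ fs/2 = 28.65 MHz, appears at 2.6 MHz.
123.7 MHz mod fs = 9.1 MHz.
9.1 MHz ≤ fs/2 = 28.65 MHz, appears at 9.1 MHz.
52.6 MHz > fs/2 = 28.65 MHz, folds to fs − 52.6 MHz = 4.7 MHz.
66.4 MHz mod fs = 9.1 MHz.
9.1 MHz ≤ fs/2 = 28.65 MHz, appears at 9.1 MHz.
66.4 MHz and 123.7 MHz both map to 9.1 MHz.

66.4 MHz, 123.7 MHz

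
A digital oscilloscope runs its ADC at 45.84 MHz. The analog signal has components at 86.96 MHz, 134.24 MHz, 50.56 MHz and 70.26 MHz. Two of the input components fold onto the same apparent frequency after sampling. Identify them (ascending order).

50.56 MHz, 86.96 MHz

fs/2 = 22.92 MHz.
86.96 MHz mod fs = 41.12 MHz.
41.12 MHz > fs/2 = 22.92 MHz, folds to fs − 41.12 MHz = 4.72 MHz.
134.24 MHz mod fs = 42.56 MHz.
42.56 MHz > fs/2 = 22.92 MHz, folds to fs − 42.56 MHz = 3.28 MHz.
50.56 MHz mod fs = 4.72 MHz.
4.72 MHz ≤ fs/2 = 22.92 MHz, appears at 4.72 MHz.
70.26 MHz mod fs = 24.42 MHz.
24.42 MHz > fs/2 = 22.92 MHz, folds to fs − 24.42 MHz = 21.42 MHz.
50.56 MHz and 86.96 MHz both map to 4.72 MHz.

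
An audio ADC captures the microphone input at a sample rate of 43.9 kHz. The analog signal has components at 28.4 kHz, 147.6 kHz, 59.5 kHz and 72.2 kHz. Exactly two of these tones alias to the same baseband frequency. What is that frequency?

15.6 kHz

fs/2 = 21.95 kHz.
28.4 kHz > fs/2 = 21.95 kHz, folds to fs − 28.4 kHz = 15.5 kHz.
147.6 kHz mod fs = 15.9 kHz.
15.9 kHz ≤ fs/2 = 21.95 kHz, appears at 15.9 kHz.
59.5 kHz mod fs = 15.6 kHz.
15.6 kHz ≤ fs/2 = 21.95 kHz, appears at 15.6 kHz.
72.2 kHz mod fs = 28.3 kHz.
28.3 kHz > fs/2 = 21.95 kHz, folds to fs − 28.3 kHz = 15.6 kHz.
59.5 kHz and 72.2 kHz both map to 15.6 kHz.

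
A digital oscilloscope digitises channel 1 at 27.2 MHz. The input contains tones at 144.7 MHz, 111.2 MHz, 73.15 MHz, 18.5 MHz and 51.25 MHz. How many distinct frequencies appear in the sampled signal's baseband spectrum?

fs/2 = 13.6 MHz.
144.7 MHz mod fs = 8.7 MHz.
8.7 MHz ≤ fs/2 = 13.6 MHz, appears at 8.7 MHz.
111.2 MHz mod fs = 2.4 MHz.
2.4 MHz ≤ fs/2 = 13.6 MHz, appears at 2.4 MHz.
73.15 MHz mod fs = 18.75 MHz.
18.75 MHz > fs/2 = 13.6 MHz, folds to fs − 18.75 MHz = 8.45 MHz.
18.5 MHz > fs/2 = 13.6 MHz, folds to fs − 18.5 MHz = 8.7 MHz.
51.25 MHz mod fs = 24.05 MHz.
24.05 MHz > fs/2 = 13.6 MHz, folds to fs − 24.05 MHz = 3.15 MHz.
Distinct values: {2.4 MHz, 3.15 MHz, 8.45 MHz, 8.7 MHz} → 4.

4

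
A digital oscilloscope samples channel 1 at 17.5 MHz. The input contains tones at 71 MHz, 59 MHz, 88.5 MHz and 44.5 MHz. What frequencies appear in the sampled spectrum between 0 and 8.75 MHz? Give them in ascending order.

fs/2 = 8.75 MHz.
71 MHz mod fs = 1 MHz.
1 MHz ≤ fs/2 = 8.75 MHz, appears at 1 MHz.
59 MHz mod fs = 6.5 MHz.
6.5 MHz ≤ fs/2 = 8.75 MHz, appears at 6.5 MHz.
88.5 MHz mod fs = 1 MHz.
1 MHz ≤ fs/2 = 8.75 MHz, appears at 1 MHz.
44.5 MHz mod fs = 9.5 MHz.
9.5 MHz > fs/2 = 8.75 MHz, folds to fs − 9.5 MHz = 8 MHz.
Distinct values: {1 MHz, 6.5 MHz, 8 MHz}.

1 MHz, 6.5 MHz, 8 MHz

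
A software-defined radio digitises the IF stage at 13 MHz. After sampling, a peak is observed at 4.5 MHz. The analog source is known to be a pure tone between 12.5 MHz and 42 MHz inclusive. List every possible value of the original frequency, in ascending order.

17.5 MHz, 21.5 MHz, 30.5 MHz, 34.5 MHz

Frequencies that alias to 4.5 MHz are k·fs ± 4.5 MHz for integer k ≥ 0.
k=0: 4.5 MHz.
k=1: 8.5 MHz, 17.5 MHz.
k=2: 21.5 MHz, 30.5 MHz.
k=3: 34.5 MHz, 43.5 MHz.
k=4: 47.5 MHz, 56.5 MHz.
Within [12.5 MHz, 42 MHz]: 17.5 MHz, 21.5 MHz, 30.5 MHz, 34.5 MHz.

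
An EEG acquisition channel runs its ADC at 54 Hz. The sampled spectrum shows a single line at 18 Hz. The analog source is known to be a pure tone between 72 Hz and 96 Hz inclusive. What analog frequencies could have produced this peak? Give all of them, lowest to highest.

Frequencies that alias to 18 Hz are k·fs ± 18 Hz for integer k ≥ 0.
k=0: 18 Hz.
k=1: 36 Hz, 72 Hz.
k=2: 90 Hz, 126 Hz.
k=3: 144 Hz, 180 Hz.
Within [72 Hz, 96 Hz]: 72 Hz, 90 Hz.

72 Hz, 90 Hz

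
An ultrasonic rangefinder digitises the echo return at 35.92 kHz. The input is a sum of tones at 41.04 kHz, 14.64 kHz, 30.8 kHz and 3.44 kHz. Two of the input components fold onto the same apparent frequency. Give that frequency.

fs/2 = 17.96 kHz.
41.04 kHz mod fs = 5.12 kHz.
5.12 kHz ≤ fs/2 = 17.96 kHz, appears at 5.12 kHz.
14.64 kHz ≤ fs/2 = 17.96 kHz, passes unchanged.
30.8 kHz > fs/2 = 17.96 kHz, folds to fs − 30.8 kHz = 5.12 kHz.
3.44 kHz ≤ fs/2 = 17.96 kHz, passes unchanged.
30.8 kHz and 41.04 kHz both map to 5.12 kHz.

5.12 kHz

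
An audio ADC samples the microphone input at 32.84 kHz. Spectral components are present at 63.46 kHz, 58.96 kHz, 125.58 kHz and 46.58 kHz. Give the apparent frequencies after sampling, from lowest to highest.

2.22 kHz, 5.78 kHz, 6.72 kHz, 13.74 kHz

fs/2 = 16.42 kHz.
63.46 kHz mod fs = 30.62 kHz.
30.62 kHz > fs/2 = 16.42 kHz, folds to fs − 30.62 kHz = 2.22 kHz.
58.96 kHz mod fs = 26.12 kHz.
26.12 kHz > fs/2 = 16.42 kHz, folds to fs − 26.12 kHz = 6.72 kHz.
125.58 kHz mod fs = 27.06 kHz.
27.06 kHz > fs/2 = 16.42 kHz, folds to fs − 27.06 kHz = 5.78 kHz.
46.58 kHz mod fs = 13.74 kHz.
13.74 kHz ≤ fs/2 = 16.42 kHz, appears at 13.74 kHz.
Distinct values: {2.22 kHz, 5.78 kHz, 6.72 kHz, 13.74 kHz}.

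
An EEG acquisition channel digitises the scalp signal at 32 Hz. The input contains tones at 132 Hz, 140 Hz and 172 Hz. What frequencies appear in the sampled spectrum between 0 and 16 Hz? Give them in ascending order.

fs/2 = 16 Hz.
132 Hz mod fs = 4 Hz.
4 Hz ≤ fs/2 = 16 Hz, appears at 4 Hz.
140 Hz mod fs = 12 Hz.
12 Hz ≤ fs/2 = 16 Hz, appears at 12 Hz.
172 Hz mod fs = 12 Hz.
12 Hz ≤ fs/2 = 16 Hz, appears at 12 Hz.
Distinct values: {4 Hz, 12 Hz}.

4 Hz, 12 Hz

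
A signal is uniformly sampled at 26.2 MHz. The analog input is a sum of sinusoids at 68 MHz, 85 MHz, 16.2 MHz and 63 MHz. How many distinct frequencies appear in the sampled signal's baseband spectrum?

3

fs/2 = 13.1 MHz.
68 MHz mod fs = 15.6 MHz.
15.6 MHz > fs/2 = 13.1 MHz, folds to fs − 15.6 MHz = 10.6 MHz.
85 MHz mod fs = 6.4 MHz.
6.4 MHz ≤ fs/2 = 13.1 MHz, appears at 6.4 MHz.
16.2 MHz > fs/2 = 13.1 MHz, folds to fs − 16.2 MHz = 10 MHz.
63 MHz mod fs = 10.6 MHz.
10.6 MHz ≤ fs/2 = 13.1 MHz, appears at 10.6 MHz.
Distinct values: {6.4 MHz, 10 MHz, 10.6 MHz} → 3.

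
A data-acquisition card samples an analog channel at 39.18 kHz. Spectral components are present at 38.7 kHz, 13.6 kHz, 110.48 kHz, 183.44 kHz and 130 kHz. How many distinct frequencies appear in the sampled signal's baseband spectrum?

fs/2 = 19.59 kHz.
38.7 kHz > fs/2 = 19.59 kHz, folds to fs − 38.7 kHz = 0.48 kHz.
13.6 kHz ≤ fs/2 = 19.59 kHz, passes unchanged.
110.48 kHz mod fs = 32.12 kHz.
32.12 kHz > fs/2 = 19.59 kHz, folds to fs − 32.12 kHz = 7.06 kHz.
183.44 kHz mod fs = 26.72 kHz.
26.72 kHz > fs/2 = 19.59 kHz, folds to fs − 26.72 kHz = 12.46 kHz.
130 kHz mod fs = 12.46 kHz.
12.46 kHz ≤ fs/2 = 19.59 kHz, appears at 12.46 kHz.
Distinct values: {0.48 kHz, 7.06 kHz, 12.46 kHz, 13.6 kHz} → 4.

4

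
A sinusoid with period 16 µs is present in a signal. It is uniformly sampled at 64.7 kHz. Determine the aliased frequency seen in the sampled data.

2.2 kHz

T = 16 µs → f = 1/T = 62.5 kHz.
62.5 kHz > fs/2 = 32.35 kHz, folds to fs − 62.5 kHz = 2.2 kHz.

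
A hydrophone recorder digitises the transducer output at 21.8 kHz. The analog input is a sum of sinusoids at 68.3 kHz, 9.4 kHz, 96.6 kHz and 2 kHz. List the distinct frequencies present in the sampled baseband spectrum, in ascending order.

fs/2 = 10.9 kHz.
68.3 kHz mod fs = 2.9 kHz.
2.9 kHz ≤ fs/2 = 10.9 kHz, appears at 2.9 kHz.
9.4 kHz ≤ fs/2 = 10.9 kHz, passes unchanged.
96.6 kHz mod fs = 9.4 kHz.
9.4 kHz ≤ fs/2 = 10.9 kHz, appears at 9.4 kHz.
2 kHz ≤ fs/2 = 10.9 kHz, passes unchanged.
Distinct values: {2 kHz, 2.9 kHz, 9.4 kHz}.

2 kHz, 2.9 kHz, 9.4 kHz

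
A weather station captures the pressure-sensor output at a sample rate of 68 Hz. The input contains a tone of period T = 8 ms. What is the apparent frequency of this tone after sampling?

T = 8 ms → f = 1/T = 125 Hz.
125 Hz mod fs = 57 Hz.
57 Hz > fs/2 = 34 Hz, folds to fs − 57 Hz = 11 Hz.

11 Hz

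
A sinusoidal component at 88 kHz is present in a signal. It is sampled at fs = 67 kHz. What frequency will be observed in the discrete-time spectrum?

88 kHz mod fs = 21 kHz.
21 kHz ≤ fs/2 = 33.5 kHz, appears at 21 kHz.

21 kHz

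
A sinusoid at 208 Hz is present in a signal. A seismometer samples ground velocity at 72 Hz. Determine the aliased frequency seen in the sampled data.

8 Hz

208 Hz mod fs = 64 Hz.
64 Hz > fs/2 = 36 Hz, folds to fs − 64 Hz = 8 Hz.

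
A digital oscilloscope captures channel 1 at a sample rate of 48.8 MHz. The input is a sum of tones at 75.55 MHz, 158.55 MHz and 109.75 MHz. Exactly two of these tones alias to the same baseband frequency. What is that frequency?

fs/2 = 24.4 MHz.
75.55 MHz mod fs = 26.75 MHz.
26.75 MHz > fs/2 = 24.4 MHz, folds to fs − 26.75 MHz = 22.05 MHz.
158.55 MHz mod fs = 12.15 MHz.
12.15 MHz ≤ fs/2 = 24.4 MHz, appears at 12.15 MHz.
109.75 MHz mod fs = 12.15 MHz.
12.15 MHz ≤ fs/2 = 24.4 MHz, appears at 12.15 MHz.
109.75 MHz and 158.55 MHz both map to 12.15 MHz.

12.15 MHz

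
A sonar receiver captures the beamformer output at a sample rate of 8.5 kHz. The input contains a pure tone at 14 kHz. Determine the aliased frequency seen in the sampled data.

3 kHz

14 kHz mod fs = 5.5 kHz.
5.5 kHz > fs/2 = 4.25 kHz, folds to fs − 5.5 kHz = 3 kHz.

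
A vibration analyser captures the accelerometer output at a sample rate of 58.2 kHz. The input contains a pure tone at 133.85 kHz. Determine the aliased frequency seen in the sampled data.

17.45 kHz

133.85 kHz mod fs = 17.45 kHz.
17.45 kHz ≤ fs/2 = 29.1 kHz, appears at 17.45 kHz.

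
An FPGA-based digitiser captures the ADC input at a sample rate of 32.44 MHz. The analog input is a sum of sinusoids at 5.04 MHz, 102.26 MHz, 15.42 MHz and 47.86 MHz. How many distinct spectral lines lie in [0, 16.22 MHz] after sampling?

fs/2 = 16.22 MHz.
5.04 MHz ≤ fs/2 = 16.22 MHz, passes unchanged.
102.26 MHz mod fs = 4.94 MHz.
4.94 MHz ≤ fs/2 = 16.22 MHz, appears at 4.94 MHz.
15.42 MHz ≤ fs/2 = 16.22 MHz, passes unchanged.
47.86 MHz mod fs = 15.42 MHz.
15.42 MHz ≤ fs/2 = 16.22 MHz, appears at 15.42 MHz.
Distinct values: {4.94 MHz, 5.04 MHz, 15.42 MHz} → 3.

3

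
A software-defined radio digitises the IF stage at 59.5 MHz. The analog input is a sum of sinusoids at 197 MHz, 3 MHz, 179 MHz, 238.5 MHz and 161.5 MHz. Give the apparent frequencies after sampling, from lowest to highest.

fs/2 = 29.75 MHz.
197 MHz mod fs = 18.5 MHz.
18.5 MHz ≤ fs/2 = 29.75 MHz, appears at 18.5 MHz.
3 MHz ≤ fs/2 = 29.75 MHz, passes unchanged.
179 MHz mod fs = 0.5 MHz.
0.5 MHz ≤ fs/2 = 29.75 MHz, appears at 0.5 MHz.
238.5 MHz mod fs = 0.5 MHz.
0.5 MHz ≤ fs/2 = 29.75 MHz, appears at 0.5 MHz.
161.5 MHz mod fs = 42.5 MHz.
42.5 MHz > fs/2 = 29.75 MHz, folds to fs − 42.5 MHz = 17 MHz.
Distinct values: {0.5 MHz, 3 MHz, 17 MHz, 18.5 MHz}.

0.5 MHz, 3 MHz, 17 MHz, 18.5 MHz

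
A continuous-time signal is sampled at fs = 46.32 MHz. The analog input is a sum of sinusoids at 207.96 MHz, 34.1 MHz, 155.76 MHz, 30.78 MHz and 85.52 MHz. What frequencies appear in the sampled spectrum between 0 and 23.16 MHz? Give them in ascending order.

fs/2 = 23.16 MHz.
207.96 MHz mod fs = 22.68 MHz.
22.68 MHz ≤ fs/2 = 23.16 MHz, appears at 22.68 MHz.
34.1 MHz > fs/2 = 23.16 MHz, folds to fs − 34.1 MHz = 12.22 MHz.
155.76 MHz mod fs = 16.8 MHz.
16.8 MHz ≤ fs/2 = 23.16 MHz, appears at 16.8 MHz.
30.78 MHz > fs/2 = 23.16 MHz, folds to fs − 30.78 MHz = 15.54 MHz.
85.52 MHz mod fs = 39.2 MHz.
39.2 MHz > fs/2 = 23.16 MHz, folds to fs − 39.2 MHz = 7.12 MHz.
Distinct values: {7.12 MHz, 12.22 MHz, 15.54 MHz, 16.8 MHz, 22.68 MHz}.

7.12 MHz, 12.22 MHz, 15.54 MHz, 16.8 MHz, 22.68 MHz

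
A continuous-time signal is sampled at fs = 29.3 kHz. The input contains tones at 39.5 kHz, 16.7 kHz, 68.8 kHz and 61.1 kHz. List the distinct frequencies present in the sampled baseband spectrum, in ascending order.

2.5 kHz, 10.2 kHz, 12.6 kHz

fs/2 = 14.65 kHz.
39.5 kHz mod fs = 10.2 kHz.
10.2 kHz ≤ fs/2 = 14.65 kHz, appears at 10.2 kHz.
16.7 kHz > fs/2 = 14.65 kHz, folds to fs − 16.7 kHz = 12.6 kHz.
68.8 kHz mod fs = 10.2 kHz.
10.2 kHz ≤ fs/2 = 14.65 kHz, appears at 10.2 kHz.
61.1 kHz mod fs = 2.5 kHz.
2.5 kHz ≤ fs/2 = 14.65 kHz, appears at 2.5 kHz.
Distinct values: {2.5 kHz, 10.2 kHz, 12.6 kHz}.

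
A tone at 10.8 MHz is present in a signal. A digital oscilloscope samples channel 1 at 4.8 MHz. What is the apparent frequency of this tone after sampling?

1.2 MHz

10.8 MHz mod fs = 1.2 MHz.
1.2 MHz ≤ fs/2 = 2.4 MHz, appears at 1.2 MHz.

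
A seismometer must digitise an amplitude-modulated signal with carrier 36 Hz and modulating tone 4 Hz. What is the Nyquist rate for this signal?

80 Hz

AM sidebands sit at fc ± fm = 32 Hz and 40 Hz.
Highest-frequency component: 40 Hz.
Nyquist rate = 2 × 40 Hz = 80 Hz.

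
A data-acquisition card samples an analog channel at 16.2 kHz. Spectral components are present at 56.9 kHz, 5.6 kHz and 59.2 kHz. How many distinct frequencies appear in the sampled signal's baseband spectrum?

2

fs/2 = 8.1 kHz.
56.9 kHz mod fs = 8.3 kHz.
8.3 kHz > fs/2 = 8.1 kHz, folds to fs − 8.3 kHz = 7.9 kHz.
5.6 kHz ≤ fs/2 = 8.1 kHz, passes unchanged.
59.2 kHz mod fs = 10.6 kHz.
10.6 kHz > fs/2 = 8.1 kHz, folds to fs − 10.6 kHz = 5.6 kHz.
Distinct values: {5.6 kHz, 7.9 kHz} → 2.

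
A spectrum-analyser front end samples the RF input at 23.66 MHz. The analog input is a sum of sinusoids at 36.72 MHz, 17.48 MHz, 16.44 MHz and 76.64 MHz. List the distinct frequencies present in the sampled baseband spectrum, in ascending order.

fs/2 = 11.83 MHz.
36.72 MHz mod fs = 13.06 MHz.
13.06 MHz > fs/2 = 11.83 MHz, folds to fs − 13.06 MHz = 10.6 MHz.
17.48 MHz > fs/2 = 11.83 MHz, folds to fs − 17.48 MHz = 6.18 MHz.
16.44 MHz > fs/2 = 11.83 MHz, folds to fs − 16.44 MHz = 7.22 MHz.
76.64 MHz mod fs = 5.66 MHz.
5.66 MHz ≤ fs/2 = 11.83 MHz, appears at 5.66 MHz.
Distinct values: {5.66 MHz, 6.18 MHz, 7.22 MHz, 10.6 MHz}.

5.66 MHz, 6.18 MHz, 7.22 MHz, 10.6 MHz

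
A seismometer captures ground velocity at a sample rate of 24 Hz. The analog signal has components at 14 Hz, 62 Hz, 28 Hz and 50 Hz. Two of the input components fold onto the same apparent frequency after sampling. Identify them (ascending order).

fs/2 = 12 Hz.
14 Hz > fs/2 = 12 Hz, folds to fs − 14 Hz = 10 Hz.
62 Hz mod fs = 14 Hz.
14 Hz > fs/2 = 12 Hz, folds to fs − 14 Hz = 10 Hz.
28 Hz mod fs = 4 Hz.
4 Hz ≤ fs/2 = 12 Hz, appears at 4 Hz.
50 Hz mod fs = 2 Hz.
2 Hz ≤ fs/2 = 12 Hz, appears at 2 Hz.
14 Hz and 62 Hz both map to 10 Hz.

14 Hz, 62 Hz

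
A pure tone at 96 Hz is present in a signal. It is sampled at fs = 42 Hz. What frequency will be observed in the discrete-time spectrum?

12 Hz

96 Hz mod fs = 12 Hz.
12 Hz ≤ fs/2 = 21 Hz, appears at 12 Hz.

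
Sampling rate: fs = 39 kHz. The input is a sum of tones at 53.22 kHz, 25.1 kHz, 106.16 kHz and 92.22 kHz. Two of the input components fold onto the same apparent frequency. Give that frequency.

14.22 kHz

fs/2 = 19.5 kHz.
53.22 kHz mod fs = 14.22 kHz.
14.22 kHz ≤ fs/2 = 19.5 kHz, appears at 14.22 kHz.
25.1 kHz > fs/2 = 19.5 kHz, folds to fs − 25.1 kHz = 13.9 kHz.
106.16 kHz mod fs = 28.16 kHz.
28.16 kHz > fs/2 = 19.5 kHz, folds to fs − 28.16 kHz = 10.84 kHz.
92.22 kHz mod fs = 14.22 kHz.
14.22 kHz ≤ fs/2 = 19.5 kHz, appears at 14.22 kHz.
53.22 kHz and 92.22 kHz both map to 14.22 kHz.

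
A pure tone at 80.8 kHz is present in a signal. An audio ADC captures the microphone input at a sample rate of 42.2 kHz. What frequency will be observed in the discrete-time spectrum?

3.6 kHz

80.8 kHz mod fs = 38.6 kHz.
38.6 kHz > fs/2 = 21.1 kHz, folds to fs − 38.6 kHz = 3.6 kHz.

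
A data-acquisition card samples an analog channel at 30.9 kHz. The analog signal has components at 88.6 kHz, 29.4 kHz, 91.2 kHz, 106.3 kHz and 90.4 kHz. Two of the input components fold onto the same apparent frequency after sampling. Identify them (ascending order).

29.4 kHz, 91.2 kHz

fs/2 = 15.45 kHz.
88.6 kHz mod fs = 26.8 kHz.
26.8 kHz > fs/2 = 15.45 kHz, folds to fs − 26.8 kHz = 4.1 kHz.
29.4 kHz > fs/2 = 15.45 kHz, folds to fs − 29.4 kHz = 1.5 kHz.
91.2 kHz mod fs = 29.4 kHz.
29.4 kHz > fs/2 = 15.45 kHz, folds to fs − 29.4 kHz = 1.5 kHz.
106.3 kHz mod fs = 13.6 kHz.
13.6 kHz ≤ fs/2 = 15.45 kHz, appears at 13.6 kHz.
90.4 kHz mod fs = 28.6 kHz.
28.6 kHz > fs/2 = 15.45 kHz, folds to fs − 28.6 kHz = 2.3 kHz.
29.4 kHz and 91.2 kHz both map to 1.5 kHz.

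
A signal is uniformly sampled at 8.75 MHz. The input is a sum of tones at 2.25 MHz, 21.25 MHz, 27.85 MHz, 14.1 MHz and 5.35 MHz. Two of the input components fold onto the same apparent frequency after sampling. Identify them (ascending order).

5.35 MHz, 14.1 MHz

fs/2 = 4.375 MHz.
2.25 MHz ≤ fs/2 = 4.375 MHz, passes unchanged.
21.25 MHz mod fs = 3.75 MHz.
3.75 MHz ≤ fs/2 = 4.375 MHz, appears at 3.75 MHz.
27.85 MHz mod fs = 1.6 MHz.
1.6 MHz ≤ fs/2 = 4.375 MHz, appears at 1.6 MHz.
14.1 MHz mod fs = 5.35 MHz.
5.35 MHz > fs/2 = 4.375 MHz, folds to fs − 5.35 MHz = 3.4 MHz.
5.35 MHz > fs/2 = 4.375 MHz, folds to fs − 5.35 MHz = 3.4 MHz.
5.35 MHz and 14.1 MHz both map to 3.4 MHz.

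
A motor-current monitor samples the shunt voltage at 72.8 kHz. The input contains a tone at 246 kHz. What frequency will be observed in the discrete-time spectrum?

246 kHz mod fs = 27.6 kHz.
27.6 kHz ≤ fs/2 = 36.4 kHz, appears at 27.6 kHz.

27.6 kHz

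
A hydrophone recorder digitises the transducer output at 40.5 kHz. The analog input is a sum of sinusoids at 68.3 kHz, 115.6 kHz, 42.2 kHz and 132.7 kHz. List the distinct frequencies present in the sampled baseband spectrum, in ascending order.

1.7 kHz, 5.9 kHz, 11.2 kHz, 12.7 kHz

fs/2 = 20.25 kHz.
68.3 kHz mod fs = 27.8 kHz.
27.8 kHz > fs/2 = 20.25 kHz, folds to fs − 27.8 kHz = 12.7 kHz.
115.6 kHz mod fs = 34.6 kHz.
34.6 kHz > fs/2 = 20.25 kHz, folds to fs − 34.6 kHz = 5.9 kHz.
42.2 kHz mod fs = 1.7 kHz.
1.7 kHz ≤ fs/2 = 20.25 kHz, appears at 1.7 kHz.
132.7 kHz mod fs = 11.2 kHz.
11.2 kHz ≤ fs/2 = 20.25 kHz, appears at 11.2 kHz.
Distinct values: {1.7 kHz, 5.9 kHz, 11.2 kHz, 12.7 kHz}.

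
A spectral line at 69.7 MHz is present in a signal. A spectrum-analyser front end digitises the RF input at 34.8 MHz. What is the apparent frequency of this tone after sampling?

69.7 MHz mod fs = 0.1 MHz.
0.1 MHz ≤ fs/2 = 17.4 MHz, appears at 0.1 MHz.

0.1 MHz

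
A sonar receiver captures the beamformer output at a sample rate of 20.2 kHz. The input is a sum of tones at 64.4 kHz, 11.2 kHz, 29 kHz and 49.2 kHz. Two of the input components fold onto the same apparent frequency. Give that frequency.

fs/2 = 10.1 kHz.
64.4 kHz mod fs = 3.8 kHz.
3.8 kHz ≤ fs/2 = 10.1 kHz, appears at 3.8 kHz.
11.2 kHz > fs/2 = 10.1 kHz, folds to fs − 11.2 kHz = 9 kHz.
29 kHz mod fs = 8.8 kHz.
8.8 kHz ≤ fs/2 = 10.1 kHz, appears at 8.8 kHz.
49.2 kHz mod fs = 8.8 kHz.
8.8 kHz ≤ fs/2 = 10.1 kHz, appears at 8.8 kHz.
29 kHz and 49.2 kHz both map to 8.8 kHz.

8.8 kHz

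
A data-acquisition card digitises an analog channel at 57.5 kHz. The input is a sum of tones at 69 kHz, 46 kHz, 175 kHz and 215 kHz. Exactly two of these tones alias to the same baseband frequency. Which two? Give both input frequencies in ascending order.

46 kHz, 69 kHz

fs/2 = 28.75 kHz.
69 kHz mod fs = 11.5 kHz.
11.5 kHz ≤ fs/2 = 28.75 kHz, appears at 11.5 kHz.
46 kHz > fs/2 = 28.75 kHz, folds to fs − 46 kHz = 11.5 kHz.
175 kHz mod fs = 2.5 kHz.
2.5 kHz ≤ fs/2 = 28.75 kHz, appears at 2.5 kHz.
215 kHz mod fs = 42.5 kHz.
42.5 kHz > fs/2 = 28.75 kHz, folds to fs − 42.5 kHz = 15 kHz.
46 kHz and 69 kHz both map to 11.5 kHz.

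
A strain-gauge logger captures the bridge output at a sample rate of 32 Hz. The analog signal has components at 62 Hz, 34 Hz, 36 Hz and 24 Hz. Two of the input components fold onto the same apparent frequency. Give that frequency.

2 Hz

fs/2 = 16 Hz.
62 Hz mod fs = 30 Hz.
30 Hz > fs/2 = 16 Hz, folds to fs − 30 Hz = 2 Hz.
34 Hz mod fs = 2 Hz.
2 Hz ≤ fs/2 = 16 Hz, appears at 2 Hz.
36 Hz mod fs = 4 Hz.
4 Hz ≤ fs/2 = 16 Hz, appears at 4 Hz.
24 Hz > fs/2 = 16 Hz, folds to fs − 24 Hz = 8 Hz.
34 Hz and 62 Hz both map to 2 Hz.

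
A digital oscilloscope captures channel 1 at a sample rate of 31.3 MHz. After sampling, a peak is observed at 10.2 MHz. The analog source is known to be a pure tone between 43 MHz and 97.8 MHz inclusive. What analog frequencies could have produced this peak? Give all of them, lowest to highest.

52.4 MHz, 72.8 MHz, 83.7 MHz

Frequencies that alias to 10.2 MHz are k·fs ± 10.2 MHz for integer k ≥ 0.
k=0: 10.2 MHz.
k=1: 21.1 MHz, 41.5 MHz.
k=2: 52.4 MHz, 72.8 MHz.
k=3: 83.7 MHz, 104.1 MHz.
k=4: 115 MHz, 135.4 MHz.
Within [43 MHz, 97.8 MHz]: 52.4 MHz, 72.8 MHz, 83.7 MHz.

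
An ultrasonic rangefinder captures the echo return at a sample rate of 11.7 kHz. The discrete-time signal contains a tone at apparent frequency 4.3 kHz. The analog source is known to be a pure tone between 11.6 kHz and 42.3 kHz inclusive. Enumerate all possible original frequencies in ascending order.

Frequencies that alias to 4.3 kHz are k·fs ± 4.3 kHz for integer k ≥ 0.
k=0: 4.3 kHz.
k=1: 7.4 kHz, 16 kHz.
k=2: 19.1 kHz, 27.7 kHz.
k=3: 30.8 kHz, 39.4 kHz.
k=4: 42.5 kHz, 51.1 kHz.
Within [11.6 kHz, 42.3 kHz]: 16 kHz, 19.1 kHz, 27.7 kHz, 30.8 kHz, 39.4 kHz.

16 kHz, 19.1 kHz, 27.7 kHz, 30.8 kHz, 39.4 kHz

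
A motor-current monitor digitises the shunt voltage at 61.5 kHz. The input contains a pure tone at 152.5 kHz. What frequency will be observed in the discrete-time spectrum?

152.5 kHz mod fs = 29.5 kHz.
29.5 kHz ≤ fs/2 = 30.75 kHz, appears at 29.5 kHz.

29.5 kHz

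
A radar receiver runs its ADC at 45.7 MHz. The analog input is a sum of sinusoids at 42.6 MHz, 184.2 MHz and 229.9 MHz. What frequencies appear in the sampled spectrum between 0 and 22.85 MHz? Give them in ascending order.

fs/2 = 22.85 MHz.
42.6 MHz > fs/2 = 22.85 MHz, folds to fs − 42.6 MHz = 3.1 MHz.
184.2 MHz mod fs = 1.4 MHz.
1.4 MHz ≤ fs/2 = 22.85 MHz, appears at 1.4 MHz.
229.9 MHz mod fs = 1.4 MHz.
1.4 MHz ≤ fs/2 = 22.85 MHz, appears at 1.4 MHz.
Distinct values: {1.4 MHz, 3.1 MHz}.

1.4 MHz, 3.1 MHz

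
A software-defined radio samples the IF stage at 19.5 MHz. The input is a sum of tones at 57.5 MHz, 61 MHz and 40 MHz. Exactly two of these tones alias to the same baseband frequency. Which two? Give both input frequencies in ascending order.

40 MHz, 57.5 MHz

fs/2 = 9.75 MHz.
57.5 MHz mod fs = 18.5 MHz.
18.5 MHz > fs/2 = 9.75 MHz, folds to fs − 18.5 MHz = 1 MHz.
61 MHz mod fs = 2.5 MHz.
2.5 MHz ≤ fs/2 = 9.75 MHz, appears at 2.5 MHz.
40 MHz mod fs = 1 MHz.
1 MHz ≤ fs/2 = 9.75 MHz, appears at 1 MHz.
40 MHz and 57.5 MHz both map to 1 MHz.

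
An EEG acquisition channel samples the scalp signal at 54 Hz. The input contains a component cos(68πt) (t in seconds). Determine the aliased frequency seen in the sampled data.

20 Hz

ω = 68π rad/s → f = ω/(2π) = 34 Hz.
34 Hz > fs/2 = 27 Hz, folds to fs − 34 Hz = 20 Hz.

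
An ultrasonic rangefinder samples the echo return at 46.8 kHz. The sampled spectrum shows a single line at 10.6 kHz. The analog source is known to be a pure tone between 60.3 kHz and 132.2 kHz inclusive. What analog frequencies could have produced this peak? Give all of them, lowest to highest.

Frequencies that alias to 10.6 kHz are k·fs ± 10.6 kHz for integer k ≥ 0.
k=0: 10.6 kHz.
k=1: 36.2 kHz, 57.4 kHz.
k=2: 83 kHz, 104.2 kHz.
k=3: 129.8 kHz, 151 kHz.
k=4: 176.6 kHz, 197.8 kHz.
Within [60.3 kHz, 132.2 kHz]: 83 kHz, 104.2 kHz, 129.8 kHz.

83 kHz, 104.2 kHz, 129.8 kHz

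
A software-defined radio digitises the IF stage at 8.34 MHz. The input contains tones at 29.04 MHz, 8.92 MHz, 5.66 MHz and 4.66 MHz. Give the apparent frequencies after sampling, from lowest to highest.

0.58 MHz, 2.68 MHz, 3.68 MHz, 4.02 MHz

fs/2 = 4.17 MHz.
29.04 MHz mod fs = 4.02 MHz.
4.02 MHz ≤ fs/2 = 4.17 MHz, appears at 4.02 MHz.
8.92 MHz mod fs = 0.58 MHz.
0.58 MHz ≤ fs/2 = 4.17 MHz, appears at 0.58 MHz.
5.66 MHz > fs/2 = 4.17 MHz, folds to fs − 5.66 MHz = 2.68 MHz.
4.66 MHz > fs/2 = 4.17 MHz, folds to fs − 4.66 MHz = 3.68 MHz.
Distinct values: {0.58 MHz, 2.68 MHz, 3.68 MHz, 4.02 MHz}.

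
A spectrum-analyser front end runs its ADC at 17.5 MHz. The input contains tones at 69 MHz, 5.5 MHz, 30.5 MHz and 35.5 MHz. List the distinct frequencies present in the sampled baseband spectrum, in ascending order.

0.5 MHz, 1 MHz, 4.5 MHz, 5.5 MHz

fs/2 = 8.75 MHz.
69 MHz mod fs = 16.5 MHz.
16.5 MHz > fs/2 = 8.75 MHz, folds to fs − 16.5 MHz = 1 MHz.
5.5 MHz ≤ fs/2 = 8.75 MHz, passes unchanged.
30.5 MHz mod fs = 13 MHz.
13 MHz > fs/2 = 8.75 MHz, folds to fs − 13 MHz = 4.5 MHz.
35.5 MHz mod fs = 0.5 MHz.
0.5 MHz ≤ fs/2 = 8.75 MHz, appears at 0.5 MHz.
Distinct values: {0.5 MHz, 1 MHz, 4.5 MHz, 5.5 MHz}.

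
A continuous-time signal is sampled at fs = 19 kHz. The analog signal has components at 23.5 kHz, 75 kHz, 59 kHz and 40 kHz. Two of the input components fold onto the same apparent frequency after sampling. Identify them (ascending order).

fs/2 = 9.5 kHz.
23.5 kHz mod fs = 4.5 kHz.
4.5 kHz ≤ fs/2 = 9.5 kHz, appears at 4.5 kHz.
75 kHz mod fs = 18 kHz.
18 kHz > fs/2 = 9.5 kHz, folds to fs − 18 kHz = 1 kHz.
59 kHz mod fs = 2 kHz.
2 kHz ≤ fs/2 = 9.5 kHz, appears at 2 kHz.
40 kHz mod fs = 2 kHz.
2 kHz ≤ fs/2 = 9.5 kHz, appears at 2 kHz.
40 kHz and 59 kHz both map to 2 kHz.

40 kHz, 59 kHz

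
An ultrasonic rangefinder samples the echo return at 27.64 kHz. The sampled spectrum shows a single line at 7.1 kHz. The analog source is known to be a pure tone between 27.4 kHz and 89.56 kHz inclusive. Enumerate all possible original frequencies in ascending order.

Frequencies that alias to 7.1 kHz are k·fs ± 7.1 kHz for integer k ≥ 0.
k=0: 7.1 kHz.
k=1: 20.54 kHz, 34.74 kHz.
k=2: 48.18 kHz, 62.38 kHz.
k=3: 75.82 kHz, 90.02 kHz.
k=4: 103.46 kHz, 117.66 kHz.
Within [27.4 kHz, 89.56 kHz]: 34.74 kHz, 48.18 kHz, 62.38 kHz, 75.82 kHz.

34.74 kHz, 48.18 kHz, 62.38 kHz, 75.82 kHz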